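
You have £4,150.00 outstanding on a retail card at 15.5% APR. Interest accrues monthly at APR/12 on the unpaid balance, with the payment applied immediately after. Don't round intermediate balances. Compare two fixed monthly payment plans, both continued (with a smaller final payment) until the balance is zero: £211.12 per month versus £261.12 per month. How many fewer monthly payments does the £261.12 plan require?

Monthly rate r = 15.5%/12 = 1.29167% = 0.0129167.
At £211.12/mo: n = ⌈−ln(1 − rB₀/P)/ln(1+r)⌉ = 23 payments (last £173.81); total interest = total paid − £4,150.00 = £668.45.
At £261.12/mo: 18 payments (last £236.06); total interest £525.10.
Payments saved = 23 − 18 = 5.

5 fewer payments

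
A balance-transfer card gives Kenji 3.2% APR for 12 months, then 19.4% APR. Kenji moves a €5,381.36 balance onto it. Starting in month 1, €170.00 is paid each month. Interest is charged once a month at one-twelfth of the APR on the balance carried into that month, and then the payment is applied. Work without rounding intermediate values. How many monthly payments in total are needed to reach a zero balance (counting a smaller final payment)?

38 months

Promo months 1–12 at r₀ = 3.2%/12 = 0.00266667; months 13+ at r₁ = 19.4%/12 = 0.0161667.
After month 12: iterate B ← B·(1+r₀) − €170.00 for 12 months → €3,485.92.
Then at r₁ with €170.00/mo: n₂ = −ln(1 − r₁·B/P)/ln(1+r₁) ≈ 25.11 → 26 more payments.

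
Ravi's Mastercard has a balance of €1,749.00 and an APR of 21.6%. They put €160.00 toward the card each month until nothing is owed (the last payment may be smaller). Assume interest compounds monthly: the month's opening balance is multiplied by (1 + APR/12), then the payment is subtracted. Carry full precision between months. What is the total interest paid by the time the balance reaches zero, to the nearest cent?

€216.36

Monthly rate r = 21.6%/12 = 1.8% = 0.018.
Payoff takes n = ⌈−ln(1 − rB₀/P)/ln(1+r)⌉ = ⌈12.282⌉ = 13 payments; the last is €45.36.
Total paid = 12·€160.00 + €45.36 = €1,965.36.
Total interest = total paid − principal = €1,965.36 − €1,749.00 = €216.36.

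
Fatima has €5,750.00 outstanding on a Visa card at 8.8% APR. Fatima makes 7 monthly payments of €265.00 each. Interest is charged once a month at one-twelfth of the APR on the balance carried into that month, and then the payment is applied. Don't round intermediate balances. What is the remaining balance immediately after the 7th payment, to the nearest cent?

Monthly rate r = 8.8%/12 = 0.733333% = 0.00733333.
Each month: B ← B·(1+r) − €265.00.
Month 1: interest €42.17; balance after payment €5,527.17.
Month 2: interest €40.53; balance after payment €5,302.70.
Month 3: interest €38.89; balance after payment €5,076.59.
Month 4: interest €37.23; balance after payment €4,848.81.
Month 5: interest €35.56; balance after payment €4,619.37.
Month 6: interest €33.88; balance after payment €4,388.25.
Month 7: interest €32.18; balance after payment €4,155.43.

€4,155.43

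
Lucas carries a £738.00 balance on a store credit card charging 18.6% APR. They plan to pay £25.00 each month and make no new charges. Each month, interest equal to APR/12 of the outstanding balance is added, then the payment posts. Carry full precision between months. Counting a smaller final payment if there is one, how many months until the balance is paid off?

Monthly rate r = 18.6%/12 = 1.55% = 0.0155.
Recurrence: B ← B·(1+r) − £25.00.
Month 1: interest £11.44; balance after payment £724.44.
Month 2: interest £11.23; balance after payment £710.67.
Closed form: n = −ln(1 − rB₀/P)/ln(1+r) = −ln(0.54244)/ln(1.0155) ≈ 39.768, so the balance reaches zero during payment 40.

40 payments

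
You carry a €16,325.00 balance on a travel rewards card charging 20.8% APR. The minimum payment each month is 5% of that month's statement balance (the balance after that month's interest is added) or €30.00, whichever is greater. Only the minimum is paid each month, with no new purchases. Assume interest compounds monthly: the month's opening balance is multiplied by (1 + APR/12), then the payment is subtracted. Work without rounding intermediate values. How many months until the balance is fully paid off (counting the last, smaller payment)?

122 months

Monthly rate r = 20.8%/12 = 1.73333% = 0.0173333.
While 5% of the post-interest balance exceeds €30.00, each month B ← (B·(1+r))·(1 − 0.05), i.e. B shrinks by the factor (1+r)·0.95 = 0.96647.
This holds for months 1–98. Entering month 99 the balance is €576.99; 5% of the post-interest balance is now below €30.00, so the flat €30.00 minimum applies from here.
From month 99 a fixed €30.00 at rate r clears €576.99 in 24 more payments. Total: 98 + 24 = 122 months.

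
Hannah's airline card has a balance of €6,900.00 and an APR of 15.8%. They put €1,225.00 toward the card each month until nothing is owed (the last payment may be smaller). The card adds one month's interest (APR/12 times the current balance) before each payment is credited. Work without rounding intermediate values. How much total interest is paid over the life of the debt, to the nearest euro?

Monthly rate r = 15.8%/12 = 1.31667% = 0.0131667.
Payoff takes n = ⌈−ln(1 − rB₀/P)/ln(1+r)⌉ = ⌈5.891⌉ = 6 payments; the last is €1,092.13.
Total paid = 5·€1,225.00 + €1,092.13 = €7,217.13.
Total interest = total paid − principal = €7,217.13 − €6,900.00 = €317.13.

€317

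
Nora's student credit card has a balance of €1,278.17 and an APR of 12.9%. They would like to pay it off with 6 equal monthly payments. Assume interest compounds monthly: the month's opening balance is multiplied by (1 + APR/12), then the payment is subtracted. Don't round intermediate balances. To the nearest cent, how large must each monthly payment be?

Monthly rate r = 12.9%/12 = 1.075% = 0.01075.
Level-payment amortization: P = B₀·r / (1 − (1+r)^(−n)) = 1278.17·0.01075 / (1 − 1.01075^(−6)).
Denominator 1 − (1+r)^(−6) = 0.0621411089.
P = 13.7403 / 0.0621411089 ≈ 221.11.

€221.11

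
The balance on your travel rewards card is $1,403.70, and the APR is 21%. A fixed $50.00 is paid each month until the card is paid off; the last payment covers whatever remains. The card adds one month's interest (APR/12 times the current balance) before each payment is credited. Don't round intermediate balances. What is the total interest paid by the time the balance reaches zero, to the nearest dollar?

$544

Monthly rate r = 21%/12 = 1.75% = 0.0175.
Payoff takes n = ⌈−ln(1 − rB₀/P)/ln(1+r)⌉ = ⌈38.959⌉ = 39 payments; the last is $47.97.
Total paid = 38·$50.00 + $47.97 = $1,947.97.
Total interest = total paid − principal = $1,947.97 − $1,403.70 = $544.27.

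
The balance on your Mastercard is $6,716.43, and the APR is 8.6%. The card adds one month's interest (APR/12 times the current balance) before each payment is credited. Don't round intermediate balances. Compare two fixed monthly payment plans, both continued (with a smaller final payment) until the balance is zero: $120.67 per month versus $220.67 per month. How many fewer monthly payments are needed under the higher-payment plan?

Monthly rate r = 8.6%/12 = 0.716667% = 0.00716667.
At $120.67/mo: n = ⌈−ln(1 − rB₀/P)/ln(1+r)⌉ = 72 payments (last $33.27); total interest = total paid − $6,716.43 = $1,884.41.
At $220.67/mo: 35 payments (last $101.16); total interest $887.51.
Payments saved = 72 − 35 = 37.

37 fewer payments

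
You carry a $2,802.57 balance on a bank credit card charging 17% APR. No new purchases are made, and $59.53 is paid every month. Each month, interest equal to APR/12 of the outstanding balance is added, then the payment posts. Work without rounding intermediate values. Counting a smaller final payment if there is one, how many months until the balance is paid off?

79 months

Monthly rate r = 17%/12 = 1.41667% = 0.0141667.
Recurrence: B ← B·(1+r) − $59.53.
Month 1: interest $39.70; balance after payment $2,782.74.
Month 2: interest $39.42; balance after payment $2,762.64.
Closed form: n = −ln(1 − rB₀/P)/ln(1+r) = −ln(0.33306)/ln(1.01417) ≈ 78.156, so the balance reaches zero during payment 79.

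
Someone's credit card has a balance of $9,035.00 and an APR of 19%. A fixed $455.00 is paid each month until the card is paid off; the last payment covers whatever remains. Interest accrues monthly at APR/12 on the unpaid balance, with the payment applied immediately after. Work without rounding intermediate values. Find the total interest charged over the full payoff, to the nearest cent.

$1,897.98

Monthly rate r = 19%/12 = 1.58333% = 0.0158333.
Payoff takes n = ⌈−ln(1 − rB₀/P)/ln(1+r)⌉ = ⌈24.028⌉ = 25 payments; the last is $12.98.
Total paid = 24·$455.00 + $12.98 = $10,932.98.
Total interest = total paid − principal = $10,932.98 − $9,035.00 = $1,897.98.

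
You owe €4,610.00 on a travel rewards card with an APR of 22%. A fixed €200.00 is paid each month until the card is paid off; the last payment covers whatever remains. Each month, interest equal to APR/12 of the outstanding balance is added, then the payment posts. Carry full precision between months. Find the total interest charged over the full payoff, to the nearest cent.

€1,436.25

Monthly rate r = 22%/12 = 1.83333% = 0.0183333.
Payoff takes n = ⌈−ln(1 − rB₀/P)/ln(1+r)⌉ = ⌈30.230⌉ = 31 payments; the last is €46.25.
Total paid = 30·€200.00 + €46.25 = €6,046.25.
Total interest = total paid − principal = €6,046.25 − €4,610.00 = €1,436.25.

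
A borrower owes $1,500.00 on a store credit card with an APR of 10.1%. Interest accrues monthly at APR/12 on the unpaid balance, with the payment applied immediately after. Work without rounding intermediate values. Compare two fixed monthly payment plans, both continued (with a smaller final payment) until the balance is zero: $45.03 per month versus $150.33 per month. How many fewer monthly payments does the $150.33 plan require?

Monthly rate r = 10.1%/12 = 0.841667% = 0.00841667.
At $45.03/mo: n = ⌈−ln(1 − rB₀/P)/ln(1+r)⌉ = 40 payments (last $11.53); total interest = total paid − $1,500.00 = $267.70.
At $150.33/mo: 11 payments (last $70.19); total interest $73.49.
Payments saved = 40 − 11 = 29.

29 fewer payments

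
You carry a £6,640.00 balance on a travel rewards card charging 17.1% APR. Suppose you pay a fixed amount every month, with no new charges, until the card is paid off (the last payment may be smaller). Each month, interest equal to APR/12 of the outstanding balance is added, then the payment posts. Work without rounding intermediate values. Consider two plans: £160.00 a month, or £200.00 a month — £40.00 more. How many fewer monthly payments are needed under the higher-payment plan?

Monthly rate r = 17.1%/12 = 1.425% = 0.01425.
At £160.00/mo: n = ⌈−ln(1 − rB₀/P)/ln(1+r)⌉ = 64 payments (last £40.29); total interest = total paid − £6,640.00 = £3,480.29.
At £200.00/mo: 46 payments (last £57.12); total interest £2,417.12.
Payments saved = 64 − 46 = 18.

18 fewer payments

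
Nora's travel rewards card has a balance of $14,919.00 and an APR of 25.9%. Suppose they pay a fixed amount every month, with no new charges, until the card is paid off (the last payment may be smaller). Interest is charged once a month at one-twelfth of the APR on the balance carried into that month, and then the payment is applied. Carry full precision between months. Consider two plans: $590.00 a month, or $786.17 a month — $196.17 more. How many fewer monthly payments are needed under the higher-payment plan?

Monthly rate r = 25.9%/12 = 2.15833% = 0.0215833.
At $590.00/mo: n = ⌈−ln(1 − rB₀/P)/ln(1+r)⌉ = 37 payments (last $564.15); total interest = total paid − $14,919.00 = $6,885.15.
At $786.17/mo: 25 payments (last $533.35); total interest $4,482.43.
Payments saved = 37 − 25 = 12.

12 fewer payments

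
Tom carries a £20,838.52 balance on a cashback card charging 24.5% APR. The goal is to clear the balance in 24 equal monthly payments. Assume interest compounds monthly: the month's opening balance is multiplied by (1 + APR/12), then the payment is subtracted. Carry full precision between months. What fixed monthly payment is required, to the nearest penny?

Monthly rate r = 24.5%/12 = 2.04167% = 0.0204167.
Level-payment amortization: P = B₀·r / (1 − (1+r)^(−n)) = 20838.52·0.0204167 / (1 − 1.02042^(−24)).
Denominator 1 − (1+r)^(−24) = 0.384342807.
P = 425.453 / 0.384342807 ≈ 1106.96.

£1,106.96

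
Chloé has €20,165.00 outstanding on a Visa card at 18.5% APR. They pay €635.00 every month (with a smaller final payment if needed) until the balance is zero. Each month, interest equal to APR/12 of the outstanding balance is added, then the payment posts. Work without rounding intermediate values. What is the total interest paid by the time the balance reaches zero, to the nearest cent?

Monthly rate r = 18.5%/12 = 1.54167% = 0.0154167.
Payoff takes n = ⌈−ln(1 − rB₀/P)/ln(1+r)⌉ = ⌈43.957⌉ = 44 payments; the last is €607.99.
Total paid = 43·€635.00 + €607.99 = €27,912.99.
Total interest = total paid − principal = €27,912.99 − €20,165.00 = €7,747.99.

€7,747.99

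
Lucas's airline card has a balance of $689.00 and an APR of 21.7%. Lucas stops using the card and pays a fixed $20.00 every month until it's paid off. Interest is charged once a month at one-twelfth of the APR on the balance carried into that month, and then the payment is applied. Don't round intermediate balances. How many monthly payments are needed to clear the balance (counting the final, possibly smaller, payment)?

Monthly rate r = 21.7%/12 = 1.80833% = 0.0180833.
Recurrence: B ← B·(1+r) − $20.00.
Month 1: interest $12.46; balance after payment $681.46.
Month 2: interest $12.32; balance after payment $673.78.
Closed form: n = −ln(1 − rB₀/P)/ln(1+r) = −ln(0.37703)/ln(1.01808) ≈ 54.427, so the balance reaches zero during payment 55.

55 payments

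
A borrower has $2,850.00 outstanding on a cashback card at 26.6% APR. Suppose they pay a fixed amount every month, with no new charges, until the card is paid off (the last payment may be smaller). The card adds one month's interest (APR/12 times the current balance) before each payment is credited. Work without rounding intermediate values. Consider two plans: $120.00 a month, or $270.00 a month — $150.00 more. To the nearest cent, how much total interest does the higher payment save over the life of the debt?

$808.57

Monthly rate r = 26.6%/12 = 2.21667% = 0.0221667.
At $120.00/mo: n = ⌈−ln(1 − rB₀/P)/ln(1+r)⌉ = 35 payments (last $11.50); total interest = total paid − $2,850.00 = $1,241.50.
At $270.00/mo: 13 payments (last $42.93); total interest $432.93.
Interest saved = $1,241.50 − $432.93 = $808.57.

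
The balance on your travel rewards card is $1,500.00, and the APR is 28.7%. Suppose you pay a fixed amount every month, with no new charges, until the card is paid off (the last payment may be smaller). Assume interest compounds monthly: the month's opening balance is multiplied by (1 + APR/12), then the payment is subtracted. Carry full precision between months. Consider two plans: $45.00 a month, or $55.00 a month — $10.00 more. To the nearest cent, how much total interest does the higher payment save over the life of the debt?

$579.87

Monthly rate r = 28.7%/12 = 2.39167% = 0.0239167.
At $45.00/mo: n = ⌈−ln(1 − rB₀/P)/ln(1+r)⌉ = 68 payments (last $23.15); total interest = total paid − $1,500.00 = $1,538.15.
At $55.00/mo: 45 payments (last $38.28); total interest $958.28.
Interest saved = $1,538.15 − $958.28 = $579.87.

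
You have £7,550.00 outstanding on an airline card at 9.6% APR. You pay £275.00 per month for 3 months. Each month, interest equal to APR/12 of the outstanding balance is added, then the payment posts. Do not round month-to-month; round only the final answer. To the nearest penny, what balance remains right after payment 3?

Monthly rate r = 9.6%/12 = 0.8% = 0.008.
Each month: B ← B·(1+r) − £275.00.
Month 1: interest £60.40; balance after payment £7,335.40.
Month 2: interest £58.68; balance after payment £7,119.08.
Month 3: interest £56.95; balance after payment £6,901.04.

£6,901.04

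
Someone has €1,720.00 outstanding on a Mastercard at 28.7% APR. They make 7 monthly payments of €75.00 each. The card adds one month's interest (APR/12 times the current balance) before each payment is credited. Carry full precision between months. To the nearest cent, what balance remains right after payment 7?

€1,465.25

Monthly rate r = 28.7%/12 = 2.39167% = 0.0239167.
Each month: B ← B·(1+r) − €75.00.
Month 1: interest €41.14; balance after payment €1,686.14.
Month 2: interest €40.33; balance after payment €1,651.46.
Month 3: interest €39.50; balance after payment €1,615.96.
Month 4: interest €38.65; balance after payment €1,579.61.
Month 5: interest €37.78; balance after payment €1,542.39.
Month 6: interest €36.89; balance after payment €1,504.28.
Month 7: interest €35.98; balance after payment €1,465.25.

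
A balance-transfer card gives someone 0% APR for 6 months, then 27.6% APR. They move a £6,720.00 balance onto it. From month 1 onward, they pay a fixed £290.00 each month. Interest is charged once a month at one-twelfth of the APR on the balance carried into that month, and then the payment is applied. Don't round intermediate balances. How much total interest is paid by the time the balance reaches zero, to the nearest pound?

£1,428

Promo months 1–6 at r₀ = 0%/12 = 0; months 7+ at r₁ = 27.6%/12 = 0.023.
After month 6 (no interest yet): B = £6,720.00 − 6·£290.00 = £4,980.00.
Then at r₁ with £290.00/mo: n₂ = −ln(1 − r₁·B/P)/ln(1+r₁) ≈ 22.10 → 23 more payments.
Total paid = 28·£290.00 + £28.36 = £8,148.36; interest = £8,148.36 − £6,720.00 = £1,428.36.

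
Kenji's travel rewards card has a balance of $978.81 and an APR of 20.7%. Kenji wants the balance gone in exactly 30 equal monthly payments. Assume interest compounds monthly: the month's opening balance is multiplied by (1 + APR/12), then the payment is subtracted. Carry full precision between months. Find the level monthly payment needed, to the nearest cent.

$42.07

Monthly rate r = 20.7%/12 = 1.725% = 0.01725.
Level-payment amortization: P = B₀·r / (1 − (1+r)^(−n)) = 978.81·0.01725 / (1 − 1.01725^(−30)).
Denominator 1 − (1+r)^(−30) = 0.401355435.
P = 16.8845 / 0.401355435 ≈ 42.07.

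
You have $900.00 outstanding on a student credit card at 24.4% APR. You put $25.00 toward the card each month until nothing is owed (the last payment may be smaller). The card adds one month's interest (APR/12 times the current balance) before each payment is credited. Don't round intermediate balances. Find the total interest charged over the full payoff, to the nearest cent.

Monthly rate r = 24.4%/12 = 2.03333% = 0.0203333.
Payoff takes n = ⌈−ln(1 − rB₀/P)/ln(1+r)⌉ = ⌈65.415⌉ = 66 payments; the last is $10.44.
Total paid = 65·$25.00 + $10.44 = $1,635.44.
Total interest = total paid − principal = $1,635.44 − $900.00 = $735.44.

$735.44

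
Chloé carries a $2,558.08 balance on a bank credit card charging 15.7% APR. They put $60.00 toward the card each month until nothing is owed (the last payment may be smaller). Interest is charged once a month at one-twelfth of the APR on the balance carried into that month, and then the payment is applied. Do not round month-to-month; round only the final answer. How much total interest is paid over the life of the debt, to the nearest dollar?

Monthly rate r = 15.7%/12 = 1.30833% = 0.0130833.
Payoff takes n = ⌈−ln(1 − rB₀/P)/ln(1+r)⌉ = ⌈62.777⌉ = 63 payments; the last is $46.66.
Total paid = 62·$60.00 + $46.66 = $3,766.66.
Total interest = total paid − principal = $3,766.66 − $2,558.08 = $1,208.58.

$1,209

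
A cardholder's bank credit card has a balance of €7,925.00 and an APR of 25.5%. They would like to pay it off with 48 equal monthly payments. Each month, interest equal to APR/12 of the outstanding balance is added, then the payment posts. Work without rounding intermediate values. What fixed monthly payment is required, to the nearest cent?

€264.99

Monthly rate r = 25.5%/12 = 2.125% = 0.02125.
Level-payment amortization: P = B₀·r / (1 − (1+r)^(−n)) = 7925.00·0.02125 / (1 − 1.02125^(−48)).
Denominator 1 − (1+r)^(−48) = 0.635530944.
P = 168.406 / 0.635530944 ≈ 264.99.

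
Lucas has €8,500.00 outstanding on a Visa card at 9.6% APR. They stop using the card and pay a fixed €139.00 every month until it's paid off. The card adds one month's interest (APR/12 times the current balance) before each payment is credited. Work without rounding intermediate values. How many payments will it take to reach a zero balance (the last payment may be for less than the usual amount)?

85 months

Monthly rate r = 9.6%/12 = 0.8% = 0.008.
Recurrence: B ← B·(1+r) − €139.00.
Month 1: interest €68.00; balance after payment €8,429.00.
Month 2: interest €67.43; balance after payment €8,357.43.
Closed form: n = −ln(1 − rB₀/P)/ln(1+r) = −ln(0.51079)/ln(1.008) ≈ 84.310, so the balance reaches zero during payment 85.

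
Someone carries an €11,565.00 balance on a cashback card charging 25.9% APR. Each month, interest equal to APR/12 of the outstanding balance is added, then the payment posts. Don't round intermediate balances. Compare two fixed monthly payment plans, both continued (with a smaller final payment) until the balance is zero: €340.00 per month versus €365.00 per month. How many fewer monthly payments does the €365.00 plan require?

Monthly rate r = 25.9%/12 = 2.15833% = 0.0215833.
At €340.00/mo: n = ⌈−ln(1 − rB₀/P)/ln(1+r)⌉ = 63 payments (last €14.41); total interest = total paid − €11,565.00 = €9,529.41.
At €365.00/mo: 54 payments (last €339.45); total interest €8,119.45.
Payments saved = 63 − 54 = 9.

9 fewer payments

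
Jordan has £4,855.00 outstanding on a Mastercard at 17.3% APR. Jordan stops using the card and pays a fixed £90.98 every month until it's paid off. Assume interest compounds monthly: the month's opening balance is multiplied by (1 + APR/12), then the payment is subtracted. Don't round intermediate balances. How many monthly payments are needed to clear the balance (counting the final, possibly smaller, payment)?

103 months

Monthly rate r = 17.3%/12 = 1.44167% = 0.0144167.
Recurrence: B ← B·(1+r) − £90.98.
Month 1: interest £69.99; balance after payment £4,834.01.
Month 2: interest £69.69; balance after payment £4,812.72.
Closed form: n = −ln(1 − rB₀/P)/ln(1+r) = −ln(0.23068)/ln(1.01442) ≈ 102.470, so the balance reaches zero during payment 103.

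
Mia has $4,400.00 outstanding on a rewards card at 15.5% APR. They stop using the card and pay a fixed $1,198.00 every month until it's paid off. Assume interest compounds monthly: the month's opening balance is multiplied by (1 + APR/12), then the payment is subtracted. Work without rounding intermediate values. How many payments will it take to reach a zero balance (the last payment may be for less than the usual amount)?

Monthly rate r = 15.5%/12 = 1.29167% = 0.0129167.
Recurrence: B ← B·(1+r) − $1,198.00.
Month 1: interest $56.83; balance after payment $3,258.83.
Month 2: interest $42.09; balance after payment $2,102.93.
Month 3: interest $27.16; balance after payment $932.09.
Month 4: interest $12.04; balance after payment $0.00.

4 months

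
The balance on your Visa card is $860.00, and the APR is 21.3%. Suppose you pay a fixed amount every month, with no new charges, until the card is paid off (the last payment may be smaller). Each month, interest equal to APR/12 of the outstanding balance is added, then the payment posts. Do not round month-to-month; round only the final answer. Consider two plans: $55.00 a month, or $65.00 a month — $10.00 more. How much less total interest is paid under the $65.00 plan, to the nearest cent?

$27.39

Monthly rate r = 21.3%/12 = 1.775% = 0.01775.
At $55.00/mo: n = ⌈−ln(1 − rB₀/P)/ln(1+r)⌉ = 19 payments (last $26.39); total interest = total paid − $860.00 = $156.39.
At $65.00/mo: 16 payments (last $14.00); total interest $129.00.
Interest saved = $156.39 − $129.00 = $27.39.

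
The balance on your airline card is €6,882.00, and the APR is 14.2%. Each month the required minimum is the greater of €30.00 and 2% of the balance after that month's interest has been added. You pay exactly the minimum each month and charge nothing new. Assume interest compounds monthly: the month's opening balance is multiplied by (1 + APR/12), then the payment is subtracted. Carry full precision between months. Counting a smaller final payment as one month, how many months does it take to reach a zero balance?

257 months

Monthly rate r = 14.2%/12 = 1.18333% = 0.0118333.
While 2% of the post-interest balance exceeds €30.00, each month B ← (B·(1+r))·(1 − 0.02), i.e. B shrinks by the factor (1+r)·0.98 = 0.9916.
This holds for months 1–182. Entering month 183 the balance is €1,481.48; 2% of the post-interest balance is now below €30.00, so the flat €30.00 minimum applies from here.
From month 183 a fixed €30.00 at rate r clears €1,481.48 in 75 more payments. Total: 182 + 75 = 257 months.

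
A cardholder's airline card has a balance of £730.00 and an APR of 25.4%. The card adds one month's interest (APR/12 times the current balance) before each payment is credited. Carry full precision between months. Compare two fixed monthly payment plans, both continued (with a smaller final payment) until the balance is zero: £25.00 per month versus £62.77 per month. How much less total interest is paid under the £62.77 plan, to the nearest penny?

Monthly rate r = 25.4%/12 = 2.11667% = 0.0211667.
At £25.00/mo: n = ⌈−ln(1 − rB₀/P)/ln(1+r)⌉ = 46 payments (last £23.82); total interest = total paid − £730.00 = £418.82.
At £62.77/mo: 14 payments (last £30.98); total interest £116.99.
Interest saved = £418.82 − £116.99 = £301.83.

£301.83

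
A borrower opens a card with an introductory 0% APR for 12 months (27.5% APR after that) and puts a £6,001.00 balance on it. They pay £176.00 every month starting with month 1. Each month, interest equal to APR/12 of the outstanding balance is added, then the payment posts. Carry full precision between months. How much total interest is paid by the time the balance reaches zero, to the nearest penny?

£1,595.16

Promo months 1–12 at r₀ = 0%/12 = 0; months 13+ at r₁ = 27.5%/12 = 0.0229167.
After month 12 (no interest yet): B = £6,001.00 − 12·£176.00 = £3,889.00.
Then at r₁ with £176.00/mo: n₂ = −ln(1 − r₁·B/P)/ln(1+r₁) ≈ 31.16 → 32 more payments.
Total paid = 43·£176.00 + £28.16 = £7,596.16; interest = £7,596.16 − £6,001.00 = £1,595.16.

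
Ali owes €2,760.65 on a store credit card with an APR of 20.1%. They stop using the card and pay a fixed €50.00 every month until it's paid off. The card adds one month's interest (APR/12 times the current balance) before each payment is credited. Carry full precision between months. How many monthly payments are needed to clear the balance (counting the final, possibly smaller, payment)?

Monthly rate r = 20.1%/12 = 1.675% = 0.01675.
Recurrence: B ← B·(1+r) − €50.00.
Month 1: interest €46.24; balance after payment €2,756.89.
Month 2: interest €46.18; balance after payment €2,753.07.
Closed form: n = −ln(1 − rB₀/P)/ln(1+r) = −ln(0.075182)/ln(1.01675) ≈ 155.788, so the balance reaches zero during payment 156.

156 months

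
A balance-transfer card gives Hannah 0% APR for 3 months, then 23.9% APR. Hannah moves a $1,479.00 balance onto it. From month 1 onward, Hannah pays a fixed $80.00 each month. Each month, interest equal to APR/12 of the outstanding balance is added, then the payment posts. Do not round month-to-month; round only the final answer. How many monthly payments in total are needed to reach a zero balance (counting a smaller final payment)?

22 payments

Promo months 1–3 at r₀ = 0%/12 = 0; months 4+ at r₁ = 23.9%/12 = 0.0199167.
After month 3 (no interest yet): B = $1,479.00 − 3·$80.00 = $1,239.00.
Then at r₁ with $80.00/mo: n₂ = −ln(1 − r₁·B/P)/ln(1+r₁) ≈ 18.70 → 19 more payments.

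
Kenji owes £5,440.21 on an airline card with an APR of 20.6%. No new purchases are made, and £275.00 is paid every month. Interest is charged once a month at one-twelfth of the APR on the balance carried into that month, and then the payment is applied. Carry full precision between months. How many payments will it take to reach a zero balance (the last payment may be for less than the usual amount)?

Monthly rate r = 20.6%/12 = 1.71667% = 0.0171667.
Recurrence: B ← B·(1+r) − £275.00.
Month 1: interest £93.39; balance after payment £5,258.60.
Month 2: interest £90.27; balance after payment £5,073.87.
Closed form: n = −ln(1 − rB₀/P)/ln(1+r) = −ln(0.6604)/ln(1.01717) ≈ 24.376, so the balance reaches zero during payment 25.

25 payments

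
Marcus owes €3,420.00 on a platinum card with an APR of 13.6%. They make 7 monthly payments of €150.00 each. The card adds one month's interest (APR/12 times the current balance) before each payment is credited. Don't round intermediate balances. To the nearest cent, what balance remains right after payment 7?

Monthly rate r = 13.6%/12 = 1.13333% = 0.0113333.
Each month: B ← B·(1+r) − €150.00.
Month 1: interest €38.76; balance after payment €3,308.76.
Month 2: interest €37.50; balance after payment €3,196.26.
Month 3: interest €36.22; balance after payment €3,082.48.
Month 4: interest €34.93; balance after payment €2,967.42.
Month 5: interest €33.63; balance after payment €2,851.05.
Month 6: interest €32.31; balance after payment €2,733.36.
Month 7: interest €30.98; balance after payment €2,614.34.

€2,614.34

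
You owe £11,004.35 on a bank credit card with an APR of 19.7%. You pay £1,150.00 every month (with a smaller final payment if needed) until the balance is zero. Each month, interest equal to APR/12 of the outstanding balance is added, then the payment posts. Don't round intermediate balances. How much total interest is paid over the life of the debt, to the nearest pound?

Monthly rate r = 19.7%/12 = 1.64167% = 0.0164167.
Payoff takes n = ⌈−ln(1 − rB₀/P)/ln(1+r)⌉ = ⌈10.495⌉ = 11 payments; the last is £571.76.
Total paid = 10·£1,150.00 + £571.76 = £12,071.76.
Total interest = total paid − principal = £12,071.76 − £11,004.35 = £1,067.41.

£1,067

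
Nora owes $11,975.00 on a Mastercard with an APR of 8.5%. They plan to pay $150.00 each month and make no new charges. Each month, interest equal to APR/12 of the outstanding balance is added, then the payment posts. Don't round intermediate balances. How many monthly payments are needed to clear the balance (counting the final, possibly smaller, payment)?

Monthly rate r = 8.5%/12 = 0.708333% = 0.00708333.
Recurrence: B ← B·(1+r) − $150.00.
Month 1: interest $84.82; balance after payment $11,909.82.
Month 2: interest $84.36; balance after payment $11,844.18.
Closed form: n = −ln(1 − rB₀/P)/ln(1+r) = −ln(0.43451)/ln(1.00708) ≈ 118.091, so the balance reaches zero during payment 119.

119 payments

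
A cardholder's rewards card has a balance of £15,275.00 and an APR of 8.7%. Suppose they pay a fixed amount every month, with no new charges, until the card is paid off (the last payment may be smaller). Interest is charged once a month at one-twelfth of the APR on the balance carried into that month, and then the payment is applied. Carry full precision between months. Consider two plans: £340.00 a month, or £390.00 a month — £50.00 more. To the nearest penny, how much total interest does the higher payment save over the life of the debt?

£516.28

Monthly rate r = 8.7%/12 = 0.725% = 0.00725.
At £340.00/mo: n = ⌈−ln(1 − rB₀/P)/ln(1+r)⌉ = 55 payments (last £189.40); total interest = total paid − £15,275.00 = £3,274.40.
At £390.00/mo: 47 payments (last £93.12); total interest £2,758.12.
Interest saved = £3,274.40 − £2,758.12 = £516.28.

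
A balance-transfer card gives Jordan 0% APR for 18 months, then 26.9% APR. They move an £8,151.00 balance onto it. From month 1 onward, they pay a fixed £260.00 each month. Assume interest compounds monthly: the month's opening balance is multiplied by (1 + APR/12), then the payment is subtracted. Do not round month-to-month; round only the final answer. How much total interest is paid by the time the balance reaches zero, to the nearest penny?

Promo months 1–18 at r₀ = 0%/12 = 0; months 19+ at r₁ = 26.9%/12 = 0.0224167.
After month 18 (no interest yet): B = £8,151.00 − 18·£260.00 = £3,471.00.
Then at r₁ with £260.00/mo: n₂ = −ln(1 − r₁·B/P)/ln(1+r₁) ≈ 16.04 → 17 more payments.
Total paid = 34·£260.00 + £10.86 = £8,850.86; interest = £8,850.86 − £8,151.00 = £699.86.

£699.86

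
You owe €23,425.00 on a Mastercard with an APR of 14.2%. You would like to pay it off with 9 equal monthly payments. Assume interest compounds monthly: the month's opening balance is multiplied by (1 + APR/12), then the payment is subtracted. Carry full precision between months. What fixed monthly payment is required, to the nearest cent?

€2,759.19

Monthly rate r = 14.2%/12 = 1.18333% = 0.0118333.
Level-payment amortization: P = B₀·r / (1 − (1+r)^(−n)) = 23425.00·0.0118333 / (1 − 1.01183^(−9)).
Denominator 1 − (1+r)^(−9) = 0.100462739.
P = 277.196 / 0.100462739 ≈ 2759.19.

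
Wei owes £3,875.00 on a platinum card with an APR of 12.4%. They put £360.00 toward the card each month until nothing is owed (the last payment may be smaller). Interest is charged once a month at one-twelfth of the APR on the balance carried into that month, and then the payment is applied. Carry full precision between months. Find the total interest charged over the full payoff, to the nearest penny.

£254.59

Monthly rate r = 12.4%/12 = 1.03333% = 0.0103333.
Payoff takes n = ⌈−ln(1 − rB₀/P)/ln(1+r)⌉ = ⌈11.470⌉ = 12 payments; the last is £169.59.
Total paid = 11·£360.00 + £169.59 = £4,129.59.
Total interest = total paid − principal = £4,129.59 − £3,875.00 = £254.59.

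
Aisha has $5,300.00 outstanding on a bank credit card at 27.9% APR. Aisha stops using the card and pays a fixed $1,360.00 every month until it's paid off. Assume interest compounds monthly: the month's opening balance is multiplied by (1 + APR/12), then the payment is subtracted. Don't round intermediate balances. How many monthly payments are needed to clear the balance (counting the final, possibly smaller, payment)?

5 months

Monthly rate r = 27.9%/12 = 2.325% = 0.02325.
Recurrence: B ← B·(1+r) − $1,360.00.
Month 1: interest $123.22; balance after payment $4,063.23.
Month 2: interest $94.47; balance after payment $2,797.69.
Month 3: interest $65.05; balance after payment $1,502.74.
Month 4: interest $34.94; balance after payment $177.68.
Month 5: interest $4.13; balance after payment $0.00.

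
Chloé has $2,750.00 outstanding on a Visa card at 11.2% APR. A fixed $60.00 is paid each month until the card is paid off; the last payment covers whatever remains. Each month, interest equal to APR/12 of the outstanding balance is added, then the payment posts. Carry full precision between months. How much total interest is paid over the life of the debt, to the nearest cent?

Monthly rate r = 11.2%/12 = 0.933333% = 0.00933333.
Payoff takes n = ⌈−ln(1 − rB₀/P)/ln(1+r)⌉ = ⌈60.089⌉ = 61 payments; the last is $5.35.
Total paid = 60·$60.00 + $5.35 = $3,605.35.
Total interest = total paid − principal = $3,605.35 − $2,750.00 = $855.35.

$855.35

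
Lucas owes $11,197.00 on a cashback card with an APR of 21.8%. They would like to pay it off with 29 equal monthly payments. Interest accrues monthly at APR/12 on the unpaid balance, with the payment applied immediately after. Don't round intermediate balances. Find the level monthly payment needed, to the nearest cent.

Monthly rate r = 21.8%/12 = 1.81667% = 0.0181667.
Level-payment amortization: P = B₀·r / (1 − (1+r)^(−n)) = 11197.00·0.0181667 / (1 − 1.01817^(−29)).
Denominator 1 − (1+r)^(−29) = 0.406729666.
P = 203.412 / 0.406729666 ≈ 500.12.

$500.12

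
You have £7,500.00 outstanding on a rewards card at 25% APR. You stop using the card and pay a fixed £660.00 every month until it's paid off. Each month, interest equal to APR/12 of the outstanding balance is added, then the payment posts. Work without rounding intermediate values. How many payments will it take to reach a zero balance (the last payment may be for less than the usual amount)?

Monthly rate r = 25%/12 = 2.08333% = 0.0208333.
Recurrence: B ← B·(1+r) − £660.00.
Month 1: interest £156.25; balance after payment £6,996.25.
Month 2: interest £145.76; balance after payment £6,482.01.
Closed form: n = −ln(1 − rB₀/P)/ln(1+r) = −ln(0.76326)/ln(1.02083) ≈ 13.102, so the balance reaches zero during payment 14.

14 months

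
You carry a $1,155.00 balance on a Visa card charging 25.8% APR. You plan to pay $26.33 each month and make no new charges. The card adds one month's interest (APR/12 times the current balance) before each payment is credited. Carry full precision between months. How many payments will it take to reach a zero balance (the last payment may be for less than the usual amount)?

135 payments

Monthly rate r = 25.8%/12 = 2.15% = 0.0215.
Recurrence: B ← B·(1+r) − $26.33.
Month 1: interest $24.83; balance after payment $1,153.50.
Month 2: interest $24.80; balance after payment $1,151.97.
Closed form: n = −ln(1 − rB₀/P)/ln(1+r) = −ln(0.056874)/ln(1.0215) ≈ 134.773, so the balance reaches zero during payment 135.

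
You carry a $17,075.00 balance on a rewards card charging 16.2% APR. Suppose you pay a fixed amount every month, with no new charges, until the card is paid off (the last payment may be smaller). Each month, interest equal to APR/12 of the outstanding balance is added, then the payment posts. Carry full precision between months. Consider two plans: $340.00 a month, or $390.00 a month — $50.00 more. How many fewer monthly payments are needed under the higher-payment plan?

Monthly rate r = 16.2%/12 = 1.35% = 0.0135.
At $340.00/mo: n = ⌈−ln(1 − rB₀/P)/ln(1+r)⌉ = 85 payments (last $170.99); total interest = total paid − $17,075.00 = $11,655.99.
At $390.00/mo: 67 payments (last $266.44); total interest $8,931.44.
Payments saved = 85 − 67 = 18.

18 fewer payments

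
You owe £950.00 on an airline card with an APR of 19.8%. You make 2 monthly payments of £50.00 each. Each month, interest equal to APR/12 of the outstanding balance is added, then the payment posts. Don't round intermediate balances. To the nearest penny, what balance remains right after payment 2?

£880.78

Monthly rate r = 19.8%/12 = 1.65% = 0.0165.
Each month: B ← B·(1+r) − £50.00.
Month 1: interest £15.68; balance after payment £915.67.
Month 2: interest £15.11; balance after payment £880.78.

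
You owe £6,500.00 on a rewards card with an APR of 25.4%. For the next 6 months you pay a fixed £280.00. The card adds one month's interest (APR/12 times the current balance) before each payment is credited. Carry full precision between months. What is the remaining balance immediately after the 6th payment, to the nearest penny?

Monthly rate r = 25.4%/12 = 2.11667% = 0.0211667.
Each month: B ← B·(1+r) − £280.00.
Month 1: interest £137.58; balance after payment £6,357.58.
Month 2: interest £134.57; balance after payment £6,212.15.
Month 3: interest £131.49; balance after payment £6,063.64.
Month 4: interest £128.35; balance after payment £5,911.99.
Month 5: interest £125.14; balance after payment £5,757.13.
Month 6: interest £121.86; balance after payment £5,598.99.

£5,598.99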